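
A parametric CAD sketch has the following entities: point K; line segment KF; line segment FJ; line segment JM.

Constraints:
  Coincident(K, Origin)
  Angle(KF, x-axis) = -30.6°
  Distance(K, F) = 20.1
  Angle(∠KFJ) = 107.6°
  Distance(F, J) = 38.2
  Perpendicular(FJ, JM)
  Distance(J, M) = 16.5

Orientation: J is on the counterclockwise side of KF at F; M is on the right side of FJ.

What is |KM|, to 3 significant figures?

56.9

∠KFJ = 107.6°, so FJ runs at -30.6° + (180° − 107.6°) = 41.8° from the x-axis; with |FJ| = 38.2, J = F + 38.2·(cos 41.8°, sin 41.8°) = (45.8, 15.2). FJ ⟂ JM; with |JM| = 16.5 on the right of FJ, M = J + 16.5·(0.667, -0.745) = (56.8, 2.93). Then |KM| = |M − K| = 56.9.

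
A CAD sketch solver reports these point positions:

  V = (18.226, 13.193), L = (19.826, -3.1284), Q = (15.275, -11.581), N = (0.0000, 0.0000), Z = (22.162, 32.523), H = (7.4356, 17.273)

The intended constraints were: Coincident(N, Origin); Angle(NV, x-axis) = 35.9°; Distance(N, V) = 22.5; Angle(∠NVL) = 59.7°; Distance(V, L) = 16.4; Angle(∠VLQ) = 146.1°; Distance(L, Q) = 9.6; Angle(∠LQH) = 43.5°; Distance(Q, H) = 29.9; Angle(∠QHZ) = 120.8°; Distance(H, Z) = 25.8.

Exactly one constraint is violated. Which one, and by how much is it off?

Distance(H, Z) = 25.8 — off by 4.60.

N = (0.00, 0.00) ✓; NV at 35.90° ✓; |NV| = 22.50 ✓; ∠NVL = 59.70° ✓; |VL| = 16.40 ✓; ∠VLQ = 146.1° ✓; |LQ| = 9.600 ✓; ∠LQH = 43.50° ✓; |QH| = 29.90 ✓; ∠QHZ = 120.8° ✓; |HZ| = 21.20 ✗.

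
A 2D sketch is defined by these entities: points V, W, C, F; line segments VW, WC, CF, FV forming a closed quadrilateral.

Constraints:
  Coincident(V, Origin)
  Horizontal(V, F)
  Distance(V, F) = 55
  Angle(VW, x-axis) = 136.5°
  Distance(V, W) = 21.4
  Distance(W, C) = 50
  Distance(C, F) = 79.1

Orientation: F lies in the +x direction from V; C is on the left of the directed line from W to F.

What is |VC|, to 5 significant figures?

60.809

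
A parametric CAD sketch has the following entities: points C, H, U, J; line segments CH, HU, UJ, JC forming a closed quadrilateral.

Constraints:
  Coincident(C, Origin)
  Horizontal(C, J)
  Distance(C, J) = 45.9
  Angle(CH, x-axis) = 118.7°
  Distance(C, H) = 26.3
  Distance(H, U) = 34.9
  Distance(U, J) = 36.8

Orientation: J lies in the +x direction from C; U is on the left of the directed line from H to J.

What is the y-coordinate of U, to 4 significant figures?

27.92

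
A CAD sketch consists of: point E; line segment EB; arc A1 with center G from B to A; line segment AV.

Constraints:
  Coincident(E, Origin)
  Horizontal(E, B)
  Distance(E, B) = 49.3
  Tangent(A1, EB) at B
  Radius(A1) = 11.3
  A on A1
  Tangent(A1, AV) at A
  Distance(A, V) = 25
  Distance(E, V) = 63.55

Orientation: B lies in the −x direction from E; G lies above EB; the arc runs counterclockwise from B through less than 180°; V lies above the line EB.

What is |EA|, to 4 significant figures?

42.48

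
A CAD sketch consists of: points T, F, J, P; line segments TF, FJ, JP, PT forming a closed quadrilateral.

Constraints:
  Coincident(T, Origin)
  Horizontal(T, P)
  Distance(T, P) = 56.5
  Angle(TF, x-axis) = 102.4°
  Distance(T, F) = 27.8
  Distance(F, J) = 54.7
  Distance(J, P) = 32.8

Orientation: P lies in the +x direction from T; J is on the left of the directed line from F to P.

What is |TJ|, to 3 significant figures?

58.0

Checks: |FJ| = 54.70 ✓; |JP| = 32.80 ✓.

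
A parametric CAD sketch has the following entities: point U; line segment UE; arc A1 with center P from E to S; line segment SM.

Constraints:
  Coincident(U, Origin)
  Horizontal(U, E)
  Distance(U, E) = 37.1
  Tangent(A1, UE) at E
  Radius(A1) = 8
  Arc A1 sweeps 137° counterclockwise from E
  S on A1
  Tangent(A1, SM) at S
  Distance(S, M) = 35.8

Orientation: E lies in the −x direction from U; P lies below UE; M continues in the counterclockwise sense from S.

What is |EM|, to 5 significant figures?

43.519

U is at the origin; UE is horizontal with |UE| = 37.1 and E on the −x side, so E = (-37.100, 0.0000). Since A1 is tangent to UE there, PE ⟂ UE, so P = E + (0, -8) = (-37.100, -8.0000). On A1, E sits at bearing 90° from P; a 137° counterclockwise sweep puts S at bearing 227°, so S = P + 8.0·(cos 227°, sin 227°) = (-42.556, -13.851). The tangent condition forces PS to be normal to SM, so SM runs along (−sin 227°, cos 227°); with |SM| = 35.8, M = (-16.374, -38.266). Then |EM| = |M − E| = 43.519.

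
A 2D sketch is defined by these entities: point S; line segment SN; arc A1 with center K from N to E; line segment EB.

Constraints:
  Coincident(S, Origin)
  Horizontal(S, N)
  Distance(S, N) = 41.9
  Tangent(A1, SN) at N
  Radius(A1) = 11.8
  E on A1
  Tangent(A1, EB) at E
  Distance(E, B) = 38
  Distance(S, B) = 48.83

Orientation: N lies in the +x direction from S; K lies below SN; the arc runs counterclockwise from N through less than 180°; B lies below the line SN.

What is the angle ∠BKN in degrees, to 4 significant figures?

145.9°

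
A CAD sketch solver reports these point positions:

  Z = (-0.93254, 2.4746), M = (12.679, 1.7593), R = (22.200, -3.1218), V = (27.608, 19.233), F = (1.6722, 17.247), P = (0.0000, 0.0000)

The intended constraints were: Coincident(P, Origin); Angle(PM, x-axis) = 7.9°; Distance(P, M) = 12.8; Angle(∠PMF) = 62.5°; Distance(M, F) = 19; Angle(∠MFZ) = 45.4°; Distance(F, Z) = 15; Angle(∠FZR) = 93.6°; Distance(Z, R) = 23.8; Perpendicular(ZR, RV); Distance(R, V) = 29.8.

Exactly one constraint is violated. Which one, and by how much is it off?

Distance(R, V) = 29.8 — off by 6.80.

P = (0.00, 0.00) ✓; PM at 7.900° ✓; |PM| = 12.80 ✓; ∠PMF = 62.50° ✓; |MF| = 19.00 ✓; ∠MFZ = 45.40° ✓; |FZ| = 15.00 ✓; ∠FZR = 93.60° ✓; |ZR| = 23.80 ✓; ∠(ZR, RV) = 90.00° ✓; |RV| = 23.00 ✗.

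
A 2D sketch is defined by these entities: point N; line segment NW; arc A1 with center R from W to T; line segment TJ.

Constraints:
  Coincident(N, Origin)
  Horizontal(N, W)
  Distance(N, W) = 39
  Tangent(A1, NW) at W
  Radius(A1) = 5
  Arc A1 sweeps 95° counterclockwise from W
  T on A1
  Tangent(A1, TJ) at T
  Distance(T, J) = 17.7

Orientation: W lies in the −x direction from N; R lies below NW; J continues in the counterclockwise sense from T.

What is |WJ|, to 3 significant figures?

23.3

N is at the origin; N and W share the same y with |NW| = 39.0 and W on the −x side, so W = (-39.0, 0.00). Tangency of A1 to NW means the radius RW is perpendicular to NW, so R = W + (0, -5) = (-39.0, -5.00). On A1, W sits at bearing 90° from R; a 95° counterclockwise sweep puts T at bearing 185°, so T = R + 5.0·(cos 185°, sin 185°) = (-44.0, -5.44). Tangency of A1 to TJ means the radius RT is perpendicular to TJ, so TJ runs along (−sin 185°, cos 185°); with |TJ| = 17.7, J = (-42.4, -23.1). Then |WJ| = |J − W| = 23.3.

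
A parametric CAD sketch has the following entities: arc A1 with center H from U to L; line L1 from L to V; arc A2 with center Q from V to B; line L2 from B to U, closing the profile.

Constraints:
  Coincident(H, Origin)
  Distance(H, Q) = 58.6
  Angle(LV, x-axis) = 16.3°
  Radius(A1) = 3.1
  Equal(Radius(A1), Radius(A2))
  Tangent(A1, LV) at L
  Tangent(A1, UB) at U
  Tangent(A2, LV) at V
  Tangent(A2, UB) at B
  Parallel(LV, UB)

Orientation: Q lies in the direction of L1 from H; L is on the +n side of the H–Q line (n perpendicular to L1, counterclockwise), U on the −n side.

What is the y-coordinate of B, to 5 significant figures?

13.472

Tangency of A1 to both parallel lines with radius 3.1 puts L and U at H ± 3.1·n: L = (-0.87007, 2.9754), U = (0.87007, -2.9754). Equal radii place V and B the same way about Q: V = Q + 3.1·n = (55.375, 19.422), B = Q − 3.1·n = (57.115, 13.472). So B.y = 13.472.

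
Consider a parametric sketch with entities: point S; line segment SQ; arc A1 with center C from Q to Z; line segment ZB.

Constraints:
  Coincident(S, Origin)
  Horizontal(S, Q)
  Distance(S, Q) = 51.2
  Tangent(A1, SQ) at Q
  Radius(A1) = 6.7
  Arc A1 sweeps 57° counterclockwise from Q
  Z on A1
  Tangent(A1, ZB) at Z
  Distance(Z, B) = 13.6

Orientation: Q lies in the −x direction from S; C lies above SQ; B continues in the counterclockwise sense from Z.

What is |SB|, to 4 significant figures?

40.82

S is at the origin; SQ is horizontal with |SQ| = 51.2 and Q on the −x side, so Q = (-51.20, 0.000). Since A1 is tangent to SQ there, CQ ⟂ SQ, so C = Q + (0, 6.7) = (-51.20, 6.700). On A1, Q sits at bearing -90° from C; a 57° counterclockwise sweep puts Z at bearing -33°, so Z = C + 6.7·(cos -33°, sin -33°) = (-45.58, 3.051). Since A1 is tangent to ZB there, CZ ⟂ ZB, so ZB runs along (−sin -33°, cos -33°); with |ZB| = 13.6, B = (-38.17, 14.46). Then |SB| = |B − S| = 40.82.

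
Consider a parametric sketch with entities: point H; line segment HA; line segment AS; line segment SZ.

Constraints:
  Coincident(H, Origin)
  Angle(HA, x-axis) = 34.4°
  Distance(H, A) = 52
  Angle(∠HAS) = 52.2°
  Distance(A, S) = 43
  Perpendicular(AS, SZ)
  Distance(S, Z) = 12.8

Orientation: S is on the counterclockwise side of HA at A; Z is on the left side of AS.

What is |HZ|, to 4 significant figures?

30.40

H is at the origin; HA runs at 34.4° with length 52.0, so A = 52.0·(cos 34.4°, sin 34.4°) = (42.91, 29.38). ∠HAS = 52.2°, so AS runs at 34.4° + (180° − 52.2°) = 162.2° from the x-axis; with |AS| = 43.0, S = A + 43.0·(cos 162.2°, sin 162.2°) = (1.964, 42.52). AS ⟂ SZ; with |SZ| = 12.8 on the left of AS, Z = S + 12.8·(-0.3057, -0.9521) = (-1.949, 30.34). Then |HZ| = |Z − H| = 30.40.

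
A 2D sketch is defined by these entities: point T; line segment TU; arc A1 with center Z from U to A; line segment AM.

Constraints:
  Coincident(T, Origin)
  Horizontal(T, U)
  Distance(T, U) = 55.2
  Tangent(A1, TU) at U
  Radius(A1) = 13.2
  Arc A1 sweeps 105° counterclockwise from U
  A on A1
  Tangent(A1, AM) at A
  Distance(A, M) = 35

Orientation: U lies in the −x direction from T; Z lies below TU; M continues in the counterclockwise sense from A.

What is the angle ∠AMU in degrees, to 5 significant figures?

19.187°

T is at the origin; TU is horizontal with |TU| = 55.2 and U on the −x side, so U = (-55.200, 0.0000). A1 meets TU tangentially, so ZU is at right angles to TU, so Z = U + (0, -13.2) = (-55.200, -13.200). On A1, U sits at bearing 90° from Z; a 105° counterclockwise sweep puts A at bearing 195°, so A = Z + 13.2·(cos 195°, sin 195°) = (-67.950, -16.616). The tangent condition forces ZA to be normal to AM, so AM runs along (−sin 195°, cos 195°); with |AM| = 35.0, M = (-58.892, -50.424). Then cos ∠AMU = MA·MU / (|MA||MU|), giving 19.187°.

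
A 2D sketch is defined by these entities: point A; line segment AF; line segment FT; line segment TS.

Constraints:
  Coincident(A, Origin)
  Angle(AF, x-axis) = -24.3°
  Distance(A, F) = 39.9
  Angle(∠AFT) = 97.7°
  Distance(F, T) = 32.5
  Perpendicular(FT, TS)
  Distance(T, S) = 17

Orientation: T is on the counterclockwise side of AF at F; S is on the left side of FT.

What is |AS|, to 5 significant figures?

44.050

A is at the origin; AF runs at -24.3° with length 39.9, so F = 39.9·(cos -24.3°, sin -24.3°) = (36.365, -16.419). ∠AFT = 97.7°, so FT runs at -24.3° + (180° − 97.7°) = 58.000° from the x-axis; with |FT| = 32.5, T = F + 32.5·(cos 58.000°, sin 58.000°) = (53.587, 11.142). The perpendicularity gives TS at right angles to FT; with |TS| = 17.0 on the left of FT, S = T + 17.0·(-0.84805, 0.52992) = (39.171, 20.151). Then |AS| = |S − A| = 44.050.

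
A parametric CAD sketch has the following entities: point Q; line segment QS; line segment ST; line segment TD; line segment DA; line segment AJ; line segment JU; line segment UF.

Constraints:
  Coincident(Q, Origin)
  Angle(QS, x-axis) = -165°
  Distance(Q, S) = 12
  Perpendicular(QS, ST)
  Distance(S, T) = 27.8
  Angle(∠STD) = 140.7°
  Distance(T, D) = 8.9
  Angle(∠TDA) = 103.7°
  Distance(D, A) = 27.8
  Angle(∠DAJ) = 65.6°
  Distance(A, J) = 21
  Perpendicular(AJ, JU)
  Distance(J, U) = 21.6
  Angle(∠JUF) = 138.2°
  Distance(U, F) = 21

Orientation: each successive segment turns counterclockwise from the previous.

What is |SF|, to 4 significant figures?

46.73

Q is at the origin; QS runs at -165.0° with length 12.0, so S = (-11.59, -3.106). QS ⟂ ST, so ST runs at -75.00°; with |ST| = 27.8, T = (-4.396, -29.96). ∠STD = 140.7° gives TD at -35.70° from the x-axis; with |TD| = 8.9, D = (2.832, -35.15). ∠TDA = 103.7° gives DA at 40.60° from the x-axis; with |DA| = 27.8, A = (23.94, -17.06). ∠DAJ = 65.6° gives AJ at 155.0° from the x-axis; with |AJ| = 21.0, J = (4.907, -8.186). AJ is perpendicular to JU, so JU runs at -115.0°; with |JU| = 21.6, U = (-4.222, -27.76). ∠JUF = 138.2° gives UF at -73.20° from the x-axis; with |UF| = 21.0, F = (1.848, -47.87). Then |SF| = |F − S| = 46.73.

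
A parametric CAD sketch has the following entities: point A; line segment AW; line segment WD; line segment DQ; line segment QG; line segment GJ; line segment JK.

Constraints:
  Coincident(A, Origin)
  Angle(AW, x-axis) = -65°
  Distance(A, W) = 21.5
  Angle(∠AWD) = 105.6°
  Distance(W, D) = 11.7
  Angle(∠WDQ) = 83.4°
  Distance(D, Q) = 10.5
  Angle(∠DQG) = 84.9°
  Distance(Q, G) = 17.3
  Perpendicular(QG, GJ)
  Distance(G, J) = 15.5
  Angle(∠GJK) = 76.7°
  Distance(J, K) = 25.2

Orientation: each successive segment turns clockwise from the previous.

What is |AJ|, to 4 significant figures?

29.07

∠DQG = 84.9° gives QG at 28.90° from the x-axis; with |QG| = 17.3, G = (9.477, -10.03). QG is perpendicular to GJ, so GJ runs at -61.10°; with |GJ| = 15.5, J = (16.97, -23.60). Then |AJ| = |J − A| = 29.07.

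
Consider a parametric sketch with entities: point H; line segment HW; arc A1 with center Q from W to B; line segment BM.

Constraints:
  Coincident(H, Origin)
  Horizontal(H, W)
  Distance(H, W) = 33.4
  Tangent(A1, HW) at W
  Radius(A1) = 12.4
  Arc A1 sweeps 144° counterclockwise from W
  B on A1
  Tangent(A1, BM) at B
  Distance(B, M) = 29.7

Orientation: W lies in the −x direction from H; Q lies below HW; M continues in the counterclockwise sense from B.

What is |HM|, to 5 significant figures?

43.229

H is at the origin; HW is horizontal with |HW| = 33.4 and W on the −x side, so W = (-33.400, 0.0000). Tangency of A1 to HW means the radius QW is perpendicular to HW, so Q = W + (0, -12.4) = (-33.400, -12.400). On A1, W sits at bearing 90° from Q; a 144° counterclockwise sweep puts B at bearing 234°, so B = Q + 12.4·(cos 234°, sin 234°) = (-40.689, -22.432). Tangency of A1 to BM means the radius QB is perpendicular to BM, so BM runs along (−sin 234°, cos 234°); with |BM| = 29.7, M = (-16.661, -39.889). Then |HM| = |M − H| = 43.229.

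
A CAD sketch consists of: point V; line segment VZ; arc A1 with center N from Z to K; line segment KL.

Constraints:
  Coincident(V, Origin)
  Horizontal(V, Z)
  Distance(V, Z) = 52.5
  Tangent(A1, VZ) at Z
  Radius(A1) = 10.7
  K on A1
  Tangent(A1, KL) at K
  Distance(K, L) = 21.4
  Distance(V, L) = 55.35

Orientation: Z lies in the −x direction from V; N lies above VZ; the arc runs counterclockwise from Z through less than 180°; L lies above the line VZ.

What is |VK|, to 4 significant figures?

43.53

V is at the origin; VZ is horizontal with |VZ| = 52.5 and Z on the −x side, so Z = (-52.50, 0.000). The tangent condition forces NZ to be normal to VZ, so N = Z + (0, 10.7) = (-52.50, 10.70). Since NK ⟂ KL (tangency), |NL| = √(10.7² + 21.4²) = 23.93 regardless of where K sits on A1. So L lies on both circle(V, 55.35) and circle(N, 23.93); the above-VZ intersection is L = (-44.30, 33.18). K is the foot of the tangent from L: K = (-41.87, 11.92).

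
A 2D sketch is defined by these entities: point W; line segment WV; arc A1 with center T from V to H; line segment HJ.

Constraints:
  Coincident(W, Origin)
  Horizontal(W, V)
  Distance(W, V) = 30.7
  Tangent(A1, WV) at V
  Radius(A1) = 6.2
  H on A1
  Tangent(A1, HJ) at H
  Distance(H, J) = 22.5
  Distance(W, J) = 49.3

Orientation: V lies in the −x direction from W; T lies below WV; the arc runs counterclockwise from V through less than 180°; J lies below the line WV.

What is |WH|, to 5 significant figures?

37.112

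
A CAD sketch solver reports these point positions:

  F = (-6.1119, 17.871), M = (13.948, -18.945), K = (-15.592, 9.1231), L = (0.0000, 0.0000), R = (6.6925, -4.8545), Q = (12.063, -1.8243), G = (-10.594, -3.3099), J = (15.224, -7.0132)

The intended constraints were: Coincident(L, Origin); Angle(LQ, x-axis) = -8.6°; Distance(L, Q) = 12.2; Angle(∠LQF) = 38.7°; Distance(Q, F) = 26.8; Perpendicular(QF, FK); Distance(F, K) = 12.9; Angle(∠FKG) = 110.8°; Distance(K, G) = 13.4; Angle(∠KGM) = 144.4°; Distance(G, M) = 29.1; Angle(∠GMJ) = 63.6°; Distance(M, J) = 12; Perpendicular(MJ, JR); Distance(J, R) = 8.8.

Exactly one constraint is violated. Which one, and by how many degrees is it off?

Perpendicular(MJ, JR) — off by 8.10°.

L = (0.00, 0.00) ✓; LQ at -8.600° ✓; |LQ| = 12.20 ✓; ∠LQF = 38.70° ✓; |QF| = 26.80 ✓; ∠(QF, FK) = 90.00° ✓; |FK| = 12.90 ✓; ∠FKG = 110.8° ✓; |KG| = 13.40 ✓; ∠KGM = 144.4° ✓; |GM| = 29.10 ✓; ∠GMJ = 63.60° ✓; |MJ| = 12.00 ✓; ∠(MJ, JR) = 81.90° ✗; |JR| = 8.800 ✓.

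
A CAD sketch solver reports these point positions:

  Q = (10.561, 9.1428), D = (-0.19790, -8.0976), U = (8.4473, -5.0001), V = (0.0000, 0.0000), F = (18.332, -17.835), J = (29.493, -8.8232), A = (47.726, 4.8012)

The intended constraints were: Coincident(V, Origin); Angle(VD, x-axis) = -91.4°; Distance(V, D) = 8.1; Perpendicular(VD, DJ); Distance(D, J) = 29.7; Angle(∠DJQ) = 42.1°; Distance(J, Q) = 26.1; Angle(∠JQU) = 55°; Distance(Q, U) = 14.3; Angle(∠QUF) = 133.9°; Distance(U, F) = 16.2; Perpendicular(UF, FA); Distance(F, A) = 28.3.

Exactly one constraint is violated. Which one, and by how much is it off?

Distance(F, A) = 28.3 — off by 8.80.

V = (0.00, 0.00) ✓; VD at -91.40° ✓; |VD| = 8.100 ✓; ∠(VD, DJ) = 90.00° ✓; |DJ| = 29.70 ✓; ∠DJQ = 42.10° ✓; |JQ| = 26.10 ✓; ∠JQU = 55.00° ✓; |QU| = 14.30 ✓; ∠QUF = 133.9° ✓; |UF| = 16.20 ✓; ∠(UF, FA) = 90.00° ✓; |FA| = 37.10 ✗.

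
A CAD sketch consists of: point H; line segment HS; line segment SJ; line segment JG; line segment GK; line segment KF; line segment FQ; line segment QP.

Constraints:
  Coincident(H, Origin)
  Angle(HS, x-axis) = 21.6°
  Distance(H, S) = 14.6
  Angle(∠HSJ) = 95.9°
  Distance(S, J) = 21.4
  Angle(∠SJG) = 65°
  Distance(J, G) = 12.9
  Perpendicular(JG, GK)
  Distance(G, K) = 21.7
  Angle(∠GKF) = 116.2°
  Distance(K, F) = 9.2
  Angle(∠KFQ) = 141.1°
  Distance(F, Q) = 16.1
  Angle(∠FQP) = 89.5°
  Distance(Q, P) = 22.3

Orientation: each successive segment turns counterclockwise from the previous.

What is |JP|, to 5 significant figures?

5.9905

∠KFQ = 141.1° gives FQ at 53.400° from the x-axis; with |FQ| = 16.1, Q = (30.661, 16.341). ∠FQP = 89.5° gives QP at 143.90° from the x-axis; with |QP| = 22.3, P = (12.642, 29.481). Then |JP| = |P − J| = 5.9905.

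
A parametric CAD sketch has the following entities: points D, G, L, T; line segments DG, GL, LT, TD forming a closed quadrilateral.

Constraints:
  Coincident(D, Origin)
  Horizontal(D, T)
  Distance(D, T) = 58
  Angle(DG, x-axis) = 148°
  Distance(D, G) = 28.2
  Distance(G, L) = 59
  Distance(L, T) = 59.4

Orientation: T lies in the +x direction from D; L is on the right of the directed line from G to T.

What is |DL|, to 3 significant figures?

35.1

D is at the origin; DT is horizontal with |DT| = 58.0 and T in +x, so T = (58.0, 0). DG runs at 148.0° with |DG| = 28.2, so G = (-23.9, 14.9). L is determined by |GL| = 59.0 and |LT| = 59.4 together: it lies at the intersection of circle(G, 59.0) and circle(T, 59.4). With |GT| = 83.3, the foot of the radical line on GT is 41.3 from G and the perpendicular offset is √(59.0² − 41.3²) = 42.1. Taking the right-of-GT solution: L = (9.21, -33.9).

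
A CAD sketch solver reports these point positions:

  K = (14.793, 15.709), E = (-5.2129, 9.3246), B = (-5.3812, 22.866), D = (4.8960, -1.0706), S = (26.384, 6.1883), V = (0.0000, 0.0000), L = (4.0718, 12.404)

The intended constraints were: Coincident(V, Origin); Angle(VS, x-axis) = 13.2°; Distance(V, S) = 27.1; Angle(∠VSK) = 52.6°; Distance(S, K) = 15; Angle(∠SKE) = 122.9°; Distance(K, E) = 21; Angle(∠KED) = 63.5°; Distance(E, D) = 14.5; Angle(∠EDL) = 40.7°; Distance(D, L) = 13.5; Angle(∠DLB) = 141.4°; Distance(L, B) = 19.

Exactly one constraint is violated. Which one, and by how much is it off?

Distance(L, B) = 19 — off by 4.90.

V = (0.00, 0.00) ✓; VS at 13.20° ✓; |VS| = 27.10 ✓; ∠VSK = 52.60° ✓; |SK| = 15.00 ✓; ∠SKE = 122.9° ✓; |KE| = 21.00 ✓; ∠KED = 63.50° ✓; |ED| = 14.50 ✓; ∠EDL = 40.70° ✓; |DL| = 13.50 ✓; ∠DLB = 141.4° ✓; |LB| = 14.10 ✗.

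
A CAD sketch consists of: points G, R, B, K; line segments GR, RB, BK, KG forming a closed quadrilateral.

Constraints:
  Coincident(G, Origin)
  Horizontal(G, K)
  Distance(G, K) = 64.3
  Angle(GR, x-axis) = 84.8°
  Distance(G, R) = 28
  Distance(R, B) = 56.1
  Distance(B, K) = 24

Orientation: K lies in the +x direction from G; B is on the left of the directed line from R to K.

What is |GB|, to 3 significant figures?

62.9

Checks: |RB| = 56.10 ✓; |BK| = 24.00 ✓.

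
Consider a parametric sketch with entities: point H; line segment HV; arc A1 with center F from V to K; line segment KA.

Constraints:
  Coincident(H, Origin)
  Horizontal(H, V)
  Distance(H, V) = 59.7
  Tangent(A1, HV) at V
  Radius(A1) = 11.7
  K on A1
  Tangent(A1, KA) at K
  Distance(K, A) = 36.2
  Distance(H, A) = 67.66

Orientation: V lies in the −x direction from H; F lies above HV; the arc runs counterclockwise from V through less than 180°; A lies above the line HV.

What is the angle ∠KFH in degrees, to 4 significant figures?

10.83°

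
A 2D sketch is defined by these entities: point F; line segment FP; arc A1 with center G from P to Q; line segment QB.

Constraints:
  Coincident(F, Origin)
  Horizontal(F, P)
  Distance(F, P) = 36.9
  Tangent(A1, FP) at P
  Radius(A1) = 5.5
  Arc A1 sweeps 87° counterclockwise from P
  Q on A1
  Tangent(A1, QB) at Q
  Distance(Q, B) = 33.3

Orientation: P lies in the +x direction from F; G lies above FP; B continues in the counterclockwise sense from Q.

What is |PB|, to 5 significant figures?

39.141

F is at the origin; FP is horizontal with |FP| = 36.9 and P on the +x side, so P = (36.900, 0.0000). Tangency of A1 to FP means the radius GP is perpendicular to FP, so G = P + (0, 5.5) = (36.900, 5.5000). On A1, P sits at bearing -90° from G; an 87° counterclockwise sweep puts Q at bearing -3°, so Q = G + 5.5·(cos -3°, sin -3°) = (42.392, 5.2122). A1 meets QB tangentially, so GQ is at right angles to QB, so QB runs along (−sin -3°, cos -3°); with |QB| = 33.3, B = (44.135, 38.467). Then |PB| = |B − P| = 39.141.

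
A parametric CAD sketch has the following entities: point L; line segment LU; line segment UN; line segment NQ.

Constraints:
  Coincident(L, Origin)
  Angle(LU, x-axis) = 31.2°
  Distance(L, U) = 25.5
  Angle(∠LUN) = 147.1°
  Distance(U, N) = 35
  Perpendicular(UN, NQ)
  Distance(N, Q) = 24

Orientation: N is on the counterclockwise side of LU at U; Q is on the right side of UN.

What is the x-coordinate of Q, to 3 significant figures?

58.7

∠LUN = 147.1°, so UN runs at 31.2° + (180° − 147.1°) = 64.1° from the x-axis; with |UN| = 35.0, N = U + 35.0·(cos 64.1°, sin 64.1°) = (37.1, 44.7). UN is perpendicular to NQ; with |NQ| = 24.0 on the right of UN, Q = N + 24.0·(0.900, -0.437) = (58.7, 34.2). So Q.x = 58.7.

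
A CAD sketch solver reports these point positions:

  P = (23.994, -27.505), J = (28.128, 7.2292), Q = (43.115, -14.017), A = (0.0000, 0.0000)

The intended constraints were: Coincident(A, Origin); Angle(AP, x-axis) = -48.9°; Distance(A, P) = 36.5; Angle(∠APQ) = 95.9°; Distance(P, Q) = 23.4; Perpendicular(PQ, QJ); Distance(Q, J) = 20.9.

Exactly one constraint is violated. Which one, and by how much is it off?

Distance(Q, J) = 20.9 — off by 5.10.

A = (0.00, 0.00) ✓; AP at -48.90° ✓; |AP| = 36.50 ✓; ∠APQ = 95.90° ✓; |PQ| = 23.40 ✓; ∠(PQ, QJ) = 90.00° ✓; |QJ| = 26.00 ✗.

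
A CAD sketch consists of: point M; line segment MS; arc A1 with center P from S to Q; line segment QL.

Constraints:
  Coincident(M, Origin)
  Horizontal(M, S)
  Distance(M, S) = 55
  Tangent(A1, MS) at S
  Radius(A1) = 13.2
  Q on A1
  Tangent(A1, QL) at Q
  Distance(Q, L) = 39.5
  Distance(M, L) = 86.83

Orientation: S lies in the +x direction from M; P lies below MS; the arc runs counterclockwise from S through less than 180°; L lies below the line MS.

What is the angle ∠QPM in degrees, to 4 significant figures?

52.06°

Checks: |PQ| = 13.20 ✓; ∠(PQ, QL) = 90.00° ✓; |QL| = 39.50 ✓; |ML| = 86.83 ✓.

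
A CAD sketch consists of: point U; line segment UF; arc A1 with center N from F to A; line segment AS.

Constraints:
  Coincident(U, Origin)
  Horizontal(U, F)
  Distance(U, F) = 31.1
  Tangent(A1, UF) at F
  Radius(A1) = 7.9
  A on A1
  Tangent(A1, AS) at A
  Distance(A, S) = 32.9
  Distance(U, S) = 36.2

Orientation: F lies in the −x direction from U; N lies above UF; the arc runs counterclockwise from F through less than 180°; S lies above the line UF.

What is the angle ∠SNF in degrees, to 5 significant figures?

142.30°

Checks: ∠(NF, FU) = 90.00° ✓; |NF| = 7.900 ✓; |NA| = 7.900 ✓; ∠(NA, AS) = 90.00° ✓; |AS| = 32.90 ✓; |US| = 36.20 ✓.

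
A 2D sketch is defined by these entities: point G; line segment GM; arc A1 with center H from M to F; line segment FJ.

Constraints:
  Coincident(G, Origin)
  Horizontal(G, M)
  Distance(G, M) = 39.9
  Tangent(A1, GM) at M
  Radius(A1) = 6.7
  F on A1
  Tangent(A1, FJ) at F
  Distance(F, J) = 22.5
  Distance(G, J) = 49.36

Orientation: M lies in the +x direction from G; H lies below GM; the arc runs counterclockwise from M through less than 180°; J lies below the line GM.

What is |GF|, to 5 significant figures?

34.451

Checks: |HF| = 6.700 ✓; ∠(HF, FJ) = 90.00° ✓; |FJ| = 22.50 ✓; |GJ| = 49.36 ✓.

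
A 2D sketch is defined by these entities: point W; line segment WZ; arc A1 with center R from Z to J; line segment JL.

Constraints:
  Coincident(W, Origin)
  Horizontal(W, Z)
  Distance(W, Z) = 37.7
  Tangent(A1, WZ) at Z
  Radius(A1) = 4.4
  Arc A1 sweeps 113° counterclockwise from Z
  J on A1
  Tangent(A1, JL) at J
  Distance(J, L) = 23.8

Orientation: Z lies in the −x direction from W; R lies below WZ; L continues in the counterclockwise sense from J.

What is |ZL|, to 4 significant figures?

28.51

On A1, Z sits at bearing 90° from R; a 113° counterclockwise sweep puts J at bearing 203°, so J = R + 4.4·(cos 203°, sin 203°) = (-41.75, -6.119). Tangency of A1 to JL means the radius RJ is perpendicular to JL, so JL runs along (−sin 203°, cos 203°); with |JL| = 23.8, L = (-32.45, -28.03). Then |ZL| = |L − Z| = 28.51.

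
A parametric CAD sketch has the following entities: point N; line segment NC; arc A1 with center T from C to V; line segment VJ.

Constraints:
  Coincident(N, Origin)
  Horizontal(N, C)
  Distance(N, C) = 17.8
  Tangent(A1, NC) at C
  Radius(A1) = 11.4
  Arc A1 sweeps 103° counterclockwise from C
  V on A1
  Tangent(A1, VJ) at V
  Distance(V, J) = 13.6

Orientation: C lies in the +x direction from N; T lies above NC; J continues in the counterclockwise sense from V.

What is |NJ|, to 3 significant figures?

37.5

On A1, C sits at bearing -90° from T; a 103° counterclockwise sweep puts V at bearing 13°, so V = T + 11.4·(cos 13°, sin 13°) = (28.9, 14.0). Tangency of A1 to VJ means the radius TV is perpendicular to VJ, so VJ runs along (−sin 13°, cos 13°); with |VJ| = 13.6, J = (25.8, 27.2). Then |NJ| = |J − N| = 37.5.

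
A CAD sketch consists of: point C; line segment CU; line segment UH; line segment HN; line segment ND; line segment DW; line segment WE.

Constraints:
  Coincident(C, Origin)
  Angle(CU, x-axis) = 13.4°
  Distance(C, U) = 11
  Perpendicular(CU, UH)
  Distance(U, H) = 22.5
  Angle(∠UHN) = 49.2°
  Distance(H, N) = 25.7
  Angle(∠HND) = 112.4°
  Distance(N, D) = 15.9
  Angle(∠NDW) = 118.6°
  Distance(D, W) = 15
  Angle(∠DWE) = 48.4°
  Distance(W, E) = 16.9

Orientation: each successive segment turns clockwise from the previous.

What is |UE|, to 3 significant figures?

8.81

C is at the origin; CU runs at 13.4° with length 11.0, so U = (10.7, 2.55). CU ⟂ UH, so UH runs at -76.6°; with |UH| = 22.5, H = (15.9, -19.3). ∠UHN = 49.2° gives HN at 153° from the x-axis; with |HN| = 25.7, N = (-6.90, -7.51). ∠HND = 112.4° gives ND at 85.0° from the x-axis; with |ND| = 15.9, D = (-5.52, 8.33). ∠NDW = 118.6° gives DW at 23.6° from the x-axis; with |DW| = 15.0, W = (8.23, 14.3). ∠DWE = 48.4° gives WE at -108° from the x-axis; with |WE| = 16.9, E = (3.01, -1.74). Then |UE| = |E − U| = 8.81.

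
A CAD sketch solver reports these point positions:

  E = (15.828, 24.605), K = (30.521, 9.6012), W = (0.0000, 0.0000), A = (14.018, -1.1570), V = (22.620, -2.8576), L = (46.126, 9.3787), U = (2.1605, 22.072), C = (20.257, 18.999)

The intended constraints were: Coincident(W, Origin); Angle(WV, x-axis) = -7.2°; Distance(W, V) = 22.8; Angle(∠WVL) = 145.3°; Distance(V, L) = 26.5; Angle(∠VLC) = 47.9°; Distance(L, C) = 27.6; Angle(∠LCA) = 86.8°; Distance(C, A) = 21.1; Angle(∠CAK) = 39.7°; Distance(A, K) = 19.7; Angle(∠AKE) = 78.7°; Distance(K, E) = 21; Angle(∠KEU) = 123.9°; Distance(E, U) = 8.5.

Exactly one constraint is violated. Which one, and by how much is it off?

Distance(E, U) = 8.5 — off by 5.40.

W = (0.00, 0.00) ✓; WV at -7.200° ✓; |WV| = 22.80 ✓; ∠WVL = 145.3° ✓; |VL| = 26.50 ✓; ∠VLC = 47.90° ✓; |LC| = 27.60 ✓; ∠LCA = 86.80° ✓; |CA| = 21.10 ✓; ∠CAK = 39.70° ✓; |AK| = 19.70 ✓; ∠AKE = 78.70° ✓; |KE| = 21.00 ✓; ∠KEU = 123.9° ✓; |EU| = 13.90 ✗.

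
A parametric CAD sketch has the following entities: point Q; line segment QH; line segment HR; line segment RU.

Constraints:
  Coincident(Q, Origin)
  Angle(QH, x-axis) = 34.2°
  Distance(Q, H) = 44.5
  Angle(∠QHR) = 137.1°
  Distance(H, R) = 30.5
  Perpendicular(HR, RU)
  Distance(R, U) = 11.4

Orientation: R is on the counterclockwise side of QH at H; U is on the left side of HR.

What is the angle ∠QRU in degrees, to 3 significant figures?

64.4°

Q is at the origin; QH runs at 34.2° with length 44.5, so H = 44.5·(cos 34.2°, sin 34.2°) = (36.8, 25.0). ∠QHR = 137.1°, so HR runs at 34.2° + (180° − 137.1°) = 77.1° from the x-axis; with |HR| = 30.5, R = H + 30.5·(cos 77.1°, sin 77.1°) = (43.6, 54.7). HR is perpendicular to RU; with |RU| = 11.4 on the left of HR, U = R + 11.4·(-0.975, 0.223) = (32.5, 57.3). Then cos ∠QRU = RQ·RU / (|RQ||RU|), giving 64.4°.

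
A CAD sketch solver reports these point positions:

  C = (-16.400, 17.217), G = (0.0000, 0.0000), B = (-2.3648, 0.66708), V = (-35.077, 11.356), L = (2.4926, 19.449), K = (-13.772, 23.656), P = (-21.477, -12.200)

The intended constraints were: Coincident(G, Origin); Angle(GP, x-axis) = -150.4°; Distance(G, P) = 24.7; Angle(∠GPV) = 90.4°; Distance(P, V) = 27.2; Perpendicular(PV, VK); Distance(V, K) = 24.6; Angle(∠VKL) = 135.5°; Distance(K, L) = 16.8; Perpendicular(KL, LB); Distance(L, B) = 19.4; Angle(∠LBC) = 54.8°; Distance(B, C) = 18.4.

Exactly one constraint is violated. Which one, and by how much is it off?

Distance(B, C) = 18.4 — off by 3.30.

G = (0.00, 0.00) ✓; GP at -150.4° ✓; |GP| = 24.70 ✓; ∠GPV = 90.40° ✓; |PV| = 27.20 ✓; ∠(PV, VK) = 90.00° ✓; |VK| = 24.60 ✓; ∠VKL = 135.5° ✓; |KL| = 16.80 ✓; ∠(KL, LB) = 90.00° ✓; |LB| = 19.40 ✓; ∠LBC = 54.80° ✓; |BC| = 21.70 ✗.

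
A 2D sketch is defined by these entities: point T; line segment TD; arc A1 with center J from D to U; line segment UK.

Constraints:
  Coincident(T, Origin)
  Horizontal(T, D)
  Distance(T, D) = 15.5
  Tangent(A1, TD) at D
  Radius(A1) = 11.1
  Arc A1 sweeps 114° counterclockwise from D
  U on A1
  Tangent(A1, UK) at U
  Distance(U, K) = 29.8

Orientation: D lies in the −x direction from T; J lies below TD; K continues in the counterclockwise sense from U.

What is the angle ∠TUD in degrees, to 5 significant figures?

25.659°

T is at the origin; T and D share the same y with |TD| = 15.5 and D on the −x side, so D = (-15.500, 0.0000). Since A1 is tangent to TD there, JD ⟂ TD, so J = D + (0, -11.1) = (-15.500, -11.100). On A1, D sits at bearing 90° from J; a 114° counterclockwise sweep puts U at bearing 204°, so U = J + 11.1·(cos 204°, sin 204°) = (-25.640, -15.615). Then cos ∠TUD = UT·UD / (|UT||UD|), giving 25.659°.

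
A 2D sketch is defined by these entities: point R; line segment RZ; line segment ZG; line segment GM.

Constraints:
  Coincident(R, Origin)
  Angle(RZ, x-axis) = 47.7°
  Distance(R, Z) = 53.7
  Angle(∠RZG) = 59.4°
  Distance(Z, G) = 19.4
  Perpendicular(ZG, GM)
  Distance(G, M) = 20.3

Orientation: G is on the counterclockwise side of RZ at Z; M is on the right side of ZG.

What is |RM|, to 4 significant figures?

66.99

R is at the origin; RZ runs at 47.7° with length 53.7, so Z = 53.7·(cos 47.7°, sin 47.7°) = (36.14, 39.72). ∠RZG = 59.4°, so ZG runs at 47.7° + (180° − 59.4°) = 168.3° from the x-axis; with |ZG| = 19.4, G = Z + 19.4·(cos 168.3°, sin 168.3°) = (17.14, 43.65). ZG is perpendicular to GM; with |GM| = 20.3 on the right of ZG, M = G + 20.3·(0.2028, 0.9792) = (21.26, 63.53). Then |RM| = |M − R| = 66.99.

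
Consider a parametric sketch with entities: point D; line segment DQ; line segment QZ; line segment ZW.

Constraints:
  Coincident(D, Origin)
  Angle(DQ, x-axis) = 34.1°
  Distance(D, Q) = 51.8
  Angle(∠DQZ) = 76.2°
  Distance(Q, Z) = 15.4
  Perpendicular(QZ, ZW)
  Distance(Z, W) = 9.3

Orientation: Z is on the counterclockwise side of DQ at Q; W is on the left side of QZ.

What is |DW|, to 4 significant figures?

41.12

D is at the origin; DQ runs at 34.1° with length 51.8, so Q = 51.8·(cos 34.1°, sin 34.1°) = (42.89, 29.04). ∠DQZ = 76.2°, so QZ runs at 34.1° + (180° − 76.2°) = 137.9° from the x-axis; with |QZ| = 15.4, Z = Q + 15.4·(cos 137.9°, sin 137.9°) = (31.47, 39.37). QZ ⟂ ZW; with |ZW| = 9.3 on the left of QZ, W = Z + 9.3·(-0.6704, -0.7420) = (25.23, 32.47). Then |DW| = |W − D| = 41.12.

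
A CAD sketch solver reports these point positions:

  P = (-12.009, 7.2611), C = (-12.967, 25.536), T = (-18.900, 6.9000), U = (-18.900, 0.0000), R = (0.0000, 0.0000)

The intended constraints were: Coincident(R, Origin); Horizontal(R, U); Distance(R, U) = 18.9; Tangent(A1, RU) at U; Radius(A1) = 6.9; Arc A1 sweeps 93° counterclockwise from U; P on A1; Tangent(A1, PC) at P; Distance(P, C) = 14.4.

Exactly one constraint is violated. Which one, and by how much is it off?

Distance(P, C) = 14.4 — off by 3.90.

R = (0.00, 0.00) ✓; R.y = 0.00, U.y = 0.00 ✓; |RU| = 18.90 ✓; ∠(TU, UR) = 90.00° ✓; |TU| = 6.900 ✓; bearing(T→P) − bearing(T→U) = 93.00° ✓; |TP| = 6.900 ✓; ∠(TP, PC) = 90.00° ✓; |PC| = 18.30 ✗.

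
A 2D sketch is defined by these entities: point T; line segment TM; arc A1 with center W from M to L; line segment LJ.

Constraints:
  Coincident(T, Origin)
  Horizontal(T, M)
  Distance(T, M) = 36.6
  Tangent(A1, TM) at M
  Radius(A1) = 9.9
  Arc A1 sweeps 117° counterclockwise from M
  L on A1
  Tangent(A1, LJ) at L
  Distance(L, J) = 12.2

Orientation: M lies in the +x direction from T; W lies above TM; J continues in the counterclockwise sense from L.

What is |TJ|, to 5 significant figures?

47.211

On A1, M sits at bearing -90° from W; a 117° counterclockwise sweep puts L at bearing 27°, so L = W + 9.9·(cos 27°, sin 27°) = (45.421, 14.395). Tangency of A1 to LJ means the radius WL is perpendicular to LJ, so LJ runs along (−sin 27°, cos 27°); with |LJ| = 12.2, J = (39.882, 25.265). Then |TJ| = |J − T| = 47.211.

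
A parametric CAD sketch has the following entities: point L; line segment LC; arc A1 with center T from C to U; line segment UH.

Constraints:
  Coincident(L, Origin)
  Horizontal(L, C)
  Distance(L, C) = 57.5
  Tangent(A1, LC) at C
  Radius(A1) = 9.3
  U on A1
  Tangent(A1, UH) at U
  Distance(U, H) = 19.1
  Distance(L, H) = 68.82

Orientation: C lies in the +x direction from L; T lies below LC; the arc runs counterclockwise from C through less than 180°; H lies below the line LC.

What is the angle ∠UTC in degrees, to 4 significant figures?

127.9°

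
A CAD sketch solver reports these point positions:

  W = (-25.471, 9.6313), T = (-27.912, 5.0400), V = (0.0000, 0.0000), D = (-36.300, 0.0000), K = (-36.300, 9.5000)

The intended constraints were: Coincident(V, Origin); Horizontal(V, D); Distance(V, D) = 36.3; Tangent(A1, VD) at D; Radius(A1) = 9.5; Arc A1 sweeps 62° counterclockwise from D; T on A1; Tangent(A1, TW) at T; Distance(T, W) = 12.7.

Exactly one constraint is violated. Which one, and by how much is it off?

Distance(T, W) = 12.7 — off by 7.50.

V = (0.00, 0.00) ✓; V.y = 0.00, D.y = 0.00 ✓; |VD| = 36.30 ✓; ∠(KD, DV) = 90.00° ✓; |KD| = 9.500 ✓; bearing(K→T) − bearing(K→D) = 62.00° ✓; |KT| = 9.500 ✓; ∠(KT, TW) = 90.00° ✓; |TW| = 5.200 ✗.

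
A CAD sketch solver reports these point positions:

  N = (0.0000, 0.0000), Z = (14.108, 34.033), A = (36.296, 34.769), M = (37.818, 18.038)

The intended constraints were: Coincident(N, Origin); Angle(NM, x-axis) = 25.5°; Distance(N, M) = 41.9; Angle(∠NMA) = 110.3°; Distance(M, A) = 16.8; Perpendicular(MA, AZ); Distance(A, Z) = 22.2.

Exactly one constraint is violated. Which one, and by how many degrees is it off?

Perpendicular(MA, AZ) — off by 3.30°.

N = (0.00, 0.00) ✓; NM at 25.50° ✓; |NM| = 41.90 ✓; ∠NMA = 110.3° ✓; |MA| = 16.80 ✓; ∠(MA, AZ) = 86.70° ✗; |AZ| = 22.20 ✓.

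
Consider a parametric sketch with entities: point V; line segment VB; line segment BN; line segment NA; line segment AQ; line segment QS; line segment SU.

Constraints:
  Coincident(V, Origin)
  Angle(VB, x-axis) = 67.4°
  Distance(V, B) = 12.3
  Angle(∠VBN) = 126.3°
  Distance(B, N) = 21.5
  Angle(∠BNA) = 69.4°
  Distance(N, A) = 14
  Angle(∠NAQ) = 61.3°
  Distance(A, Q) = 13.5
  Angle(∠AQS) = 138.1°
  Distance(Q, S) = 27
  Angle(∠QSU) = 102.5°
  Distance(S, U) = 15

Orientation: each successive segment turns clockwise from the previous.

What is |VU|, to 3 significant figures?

47.8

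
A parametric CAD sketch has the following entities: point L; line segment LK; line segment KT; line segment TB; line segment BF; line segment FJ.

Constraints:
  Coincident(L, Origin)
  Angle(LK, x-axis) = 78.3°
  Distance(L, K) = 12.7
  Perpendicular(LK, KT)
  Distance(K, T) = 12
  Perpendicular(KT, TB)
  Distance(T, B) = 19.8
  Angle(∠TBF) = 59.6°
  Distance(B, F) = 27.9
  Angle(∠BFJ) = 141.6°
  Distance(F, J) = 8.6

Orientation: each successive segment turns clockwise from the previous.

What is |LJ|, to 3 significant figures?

21.4

L is at the origin; LK runs at 78.3° with length 12.7, so K = (2.58, 12.4). LK is perpendicular to KT, so KT runs at -11.7°; with |KT| = 12.0, T = (14.3, 10.0). KT ⟂ TB, so TB runs at -102°; with |TB| = 19.8, B = (10.3, -9.39). ∠TBF = 59.6° gives BF at 138° from the x-axis; with |BF| = 27.9, F = (-10.4, 9.32). ∠BFJ = 141.6° gives FJ at 99.5° from the x-axis; with |FJ| = 8.6, J = (-11.8, 17.8). Then |LJ| = |J − L| = 21.4.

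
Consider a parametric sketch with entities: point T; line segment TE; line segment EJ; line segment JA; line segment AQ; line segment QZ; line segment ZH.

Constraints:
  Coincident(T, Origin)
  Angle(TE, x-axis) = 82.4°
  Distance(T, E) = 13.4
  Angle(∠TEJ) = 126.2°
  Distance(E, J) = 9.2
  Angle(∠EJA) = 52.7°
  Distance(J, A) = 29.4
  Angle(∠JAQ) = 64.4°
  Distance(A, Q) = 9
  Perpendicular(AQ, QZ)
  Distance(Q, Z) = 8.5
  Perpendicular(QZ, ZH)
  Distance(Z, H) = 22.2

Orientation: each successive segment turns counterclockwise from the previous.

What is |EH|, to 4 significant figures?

31.66

T is at the origin; TE runs at 82.4° with length 13.4, so E = (1.772, 13.28). ∠TEJ = 126.2° gives EJ at 136.2° from the x-axis; with |EJ| = 9.2, J = (-4.868, 19.65). ∠EJA = 52.7° gives JA at -96.50° from the x-axis; with |JA| = 29.4, A = (-8.196, -9.561). ∠JAQ = 64.4° gives AQ at 19.10° from the x-axis; with |AQ| = 9.0, Q = (0.3084, -6.616). AQ is perpendicular to QZ, so QZ runs at 109.1°; with |QZ| = 8.5, Z = (-2.473, 1.416). The perpendicularity gives ZH at right angles to QZ, so ZH runs at -160.9°; with |ZH| = 22.2, H = (-23.45, -5.848). Then |EH| = |H − E| = 31.66.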